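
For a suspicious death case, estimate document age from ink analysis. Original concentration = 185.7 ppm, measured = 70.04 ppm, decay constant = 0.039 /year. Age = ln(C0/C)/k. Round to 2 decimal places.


Document age estimation:
C0/C = 185.7 / 70.04 = 2.651342
ln(C0/C) = 0.975066
t = 0.975066 / 0.039 = 25.00 years

25.00


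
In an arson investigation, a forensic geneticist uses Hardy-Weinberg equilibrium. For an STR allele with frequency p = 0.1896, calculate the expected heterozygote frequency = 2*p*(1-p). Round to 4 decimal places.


Hardy-Weinberg heterozygote frequency:
q = 1 - p = 1 - 0.1896 = 0.8104
2pq = 2 * 0.1896 * 0.8104 = 0.3073

0.3073


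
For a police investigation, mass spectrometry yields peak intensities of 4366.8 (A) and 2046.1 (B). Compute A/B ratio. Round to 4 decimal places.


Spectral peak ratio:
Peak A = 4366.8 counts
Peak B = 2046.1 counts
Ratio = 4366.8 / 2046.1 = 2.1342

2.1342


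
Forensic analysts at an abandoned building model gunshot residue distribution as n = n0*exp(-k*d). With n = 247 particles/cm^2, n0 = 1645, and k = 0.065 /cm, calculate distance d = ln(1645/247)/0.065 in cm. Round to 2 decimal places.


GSR distance calculation:
n0/n = 1645 / 247 = 6.659919
ln(n0/n) = 1.896107
d = 1.896107 / 0.065 = 29.17 cm

29.17


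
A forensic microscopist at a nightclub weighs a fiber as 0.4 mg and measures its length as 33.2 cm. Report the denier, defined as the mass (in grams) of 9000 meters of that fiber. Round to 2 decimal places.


Denier calculation:
Mass in grams = 0.4 mg / 1000 = 0.0004 g
Length in meters = 33.2 cm / 100 = 0.332 m
Linear density = mass / length = 0.0004 / 0.332 = 0.00120482 g/m
Denier = (g/m) * 9000 = 0.00120482 * 9000 = 10.84

10.84


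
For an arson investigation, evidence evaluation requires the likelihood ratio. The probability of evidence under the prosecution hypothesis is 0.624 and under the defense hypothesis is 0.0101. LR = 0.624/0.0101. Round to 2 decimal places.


Likelihood ratio calculation:
LR = P(E|Hp) / P(E|Hd)
LR = 0.624 / 0.0101
LR = 61.78

61.78


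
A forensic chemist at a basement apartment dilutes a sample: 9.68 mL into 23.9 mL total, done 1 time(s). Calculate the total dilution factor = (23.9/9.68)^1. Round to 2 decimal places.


Dilution factor calculation:
Single dilution = V_total / V_sample = 23.9 / 9.68 ≈ 2.469008
Number of dilutions = 1
Total DF = (23.9 / 9.68)^1 (full precision, rounded at the end) = 2.47

2.47


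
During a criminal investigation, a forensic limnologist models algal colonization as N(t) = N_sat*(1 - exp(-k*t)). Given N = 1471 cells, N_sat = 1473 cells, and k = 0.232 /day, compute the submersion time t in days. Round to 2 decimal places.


PMSI from diatom colonization curve:
N / N_sat = 1471 / 1473 = 0.998642
1 - N/N_sat = 0.001358
ln(1 - N/N_sat) = -6.601742
t = -ln(1 - N/N_sat) / k = -(-6.601742) / 0.232 = 28.46 days

28.46


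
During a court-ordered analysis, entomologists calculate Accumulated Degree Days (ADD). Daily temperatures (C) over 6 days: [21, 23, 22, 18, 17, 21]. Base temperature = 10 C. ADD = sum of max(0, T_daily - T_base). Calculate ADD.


Computing ADD day by day:
Day 1: max(0, 21 - 10) = 11
Day 2: max(0, 23 - 10) = 13
Day 3: max(0, 22 - 10) = 12
Day 4: max(0, 18 - 10) = 8
Day 5: max(0, 17 - 10) = 7
Day 6: max(0, 21 - 10) = 11
Total ADD = 62

62


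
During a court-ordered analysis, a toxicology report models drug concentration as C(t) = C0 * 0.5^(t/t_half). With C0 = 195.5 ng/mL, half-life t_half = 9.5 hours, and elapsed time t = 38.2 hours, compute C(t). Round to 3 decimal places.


Drug concentration decay:
Number of half-lives = t / t_half = 38.2 / 9.5 = 4.021053
Decay factor = 0.5^4.021053 = 0.06159457
C(t) = 195.5 * 0.06159457 = 12.042 ng/mL

12.042


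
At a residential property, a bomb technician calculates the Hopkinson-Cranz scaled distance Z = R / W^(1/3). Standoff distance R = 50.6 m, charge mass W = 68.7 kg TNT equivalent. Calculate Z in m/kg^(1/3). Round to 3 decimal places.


Scaled distance calculation:
W^(1/3) = 68.7^(1/3) = 4.095613
Z = R / W^(1/3) = 50.6 / 4.095613
Z = 12.355 m/kg^(1/3)

12.355


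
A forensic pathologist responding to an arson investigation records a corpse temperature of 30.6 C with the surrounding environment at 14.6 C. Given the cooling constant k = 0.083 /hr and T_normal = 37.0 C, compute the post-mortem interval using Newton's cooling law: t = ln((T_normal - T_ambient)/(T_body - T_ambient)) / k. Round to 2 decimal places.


Using Newton's law of cooling:
t = ln((T_normal - T_ambient) / (T_body - T_ambient)) / k
T_normal - T_ambient = 22.4
T_body - T_ambient = 16.0
Ratio = 1.4
ln(ratio) = 0.336472
t = 0.336472 / 0.083 = 4.05 hours

4.05


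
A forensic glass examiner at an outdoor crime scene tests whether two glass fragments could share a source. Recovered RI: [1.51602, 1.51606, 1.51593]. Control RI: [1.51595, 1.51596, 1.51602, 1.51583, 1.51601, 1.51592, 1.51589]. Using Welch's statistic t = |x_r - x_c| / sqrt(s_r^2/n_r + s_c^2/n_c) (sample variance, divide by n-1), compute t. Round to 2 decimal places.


Welch's t-criterion for glass RI comparison:
Recovered mean = sum / n_r = 4.54801 / 3 = 1.5160033
Control mean = sum / n_c = 10.61158 / 7 = 1.51594
Recovered sample variance s_r^2 = 4.43333e-09
Control sample variance s_c^2 = 4.46667e-09
Welch SE (unpooled) = sqrt(s_r^2/n_r + s_c^2/n_c) = sqrt(1.47778e-09 + 6.38095e-10) = sqrt(2.11587e-09) = 4.59986e-05
|mean_r - mean_c| = 6.33333e-05
t = 6.33333e-05 / 4.59986e-05 = 1.38

1.38


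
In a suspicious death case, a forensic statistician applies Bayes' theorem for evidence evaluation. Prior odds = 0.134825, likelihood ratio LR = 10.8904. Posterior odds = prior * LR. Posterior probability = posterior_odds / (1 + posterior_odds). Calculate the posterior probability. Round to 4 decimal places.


Bayesian evidence evaluation:
Posterior odds = prior_odds * LR = 0.134825 * 10.8904 = 1.468298
Posterior probability = posterior_odds / (1 + posterior_odds)
= 1.468298 / (1 + 1.468298)
= 1.468298 / 2.468298
= 0.5949

0.5949


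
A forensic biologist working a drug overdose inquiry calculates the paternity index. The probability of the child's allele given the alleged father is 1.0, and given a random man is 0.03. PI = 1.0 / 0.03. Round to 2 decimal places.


Paternity Index calculation:
PI = P(allele|father) / P(allele|random)
PI = 1.0 / 0.03
PI = 33.33

33.33


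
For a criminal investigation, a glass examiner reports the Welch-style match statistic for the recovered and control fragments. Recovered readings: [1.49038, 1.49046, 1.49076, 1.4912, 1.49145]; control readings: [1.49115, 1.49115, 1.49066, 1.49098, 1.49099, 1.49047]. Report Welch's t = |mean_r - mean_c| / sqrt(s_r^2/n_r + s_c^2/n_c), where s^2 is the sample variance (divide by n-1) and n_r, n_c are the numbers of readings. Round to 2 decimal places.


Welch's t-criterion for glass RI comparison:
Recovered mean = sum / n_r = 7.45425 / 5 = 1.49085
Control mean = sum / n_c = 8.9454 / 6 = 1.4909
Recovered sample variance s_r^2 = 2.159e-07
Control sample variance s_c^2 = 7.64e-08
Welch SE (unpooled) = sqrt(s_r^2/n_r + s_c^2/n_c) = sqrt(4.318e-08 + 1.27333e-08) = sqrt(5.59133e-08) = 0.00023646
|mean_r - mean_c| = 5e-05
t = 5e-05 / 0.00023646 = 0.21

0.21


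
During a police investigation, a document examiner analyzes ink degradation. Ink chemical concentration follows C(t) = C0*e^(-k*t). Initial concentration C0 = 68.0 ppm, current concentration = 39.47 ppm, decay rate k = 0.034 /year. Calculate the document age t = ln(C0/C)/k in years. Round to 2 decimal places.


Document age estimation:
C0/C = 68.0 / 39.47 = 1.722827
ln(C0/C) = 0.543967
t = 0.543967 / 0.034 = 16.00 years

16.00


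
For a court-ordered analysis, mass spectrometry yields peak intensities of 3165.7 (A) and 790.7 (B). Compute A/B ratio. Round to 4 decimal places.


Spectral peak ratio:
Peak A = 3165.7 counts
Peak B = 790.7 counts
Ratio = 3165.7 / 790.7 = 4.0037

4.0037


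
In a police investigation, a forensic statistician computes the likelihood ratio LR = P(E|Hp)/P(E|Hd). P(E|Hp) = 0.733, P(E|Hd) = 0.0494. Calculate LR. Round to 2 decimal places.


Likelihood ratio calculation:
LR = P(E|Hp) / P(E|Hd)
LR = 0.733 / 0.0494
LR = 14.84

14.84


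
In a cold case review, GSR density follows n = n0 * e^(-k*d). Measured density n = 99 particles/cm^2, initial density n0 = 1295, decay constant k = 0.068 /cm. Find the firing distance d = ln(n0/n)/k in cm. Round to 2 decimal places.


GSR distance calculation:
n0/n = 1295 / 99 = 13.080808
ln(n0/n) = 2.571146
d = 2.571146 / 0.068 = 37.81 cm

37.81


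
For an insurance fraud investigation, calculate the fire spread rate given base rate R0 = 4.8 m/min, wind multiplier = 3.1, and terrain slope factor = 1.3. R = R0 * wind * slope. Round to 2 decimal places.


Fire spread rate calculation:
R = R0 * wind_factor * slope_factor
= 4.8 * 3.1 * 1.3
= 14.88 * 1.3
= 19.34 m/min

19.34


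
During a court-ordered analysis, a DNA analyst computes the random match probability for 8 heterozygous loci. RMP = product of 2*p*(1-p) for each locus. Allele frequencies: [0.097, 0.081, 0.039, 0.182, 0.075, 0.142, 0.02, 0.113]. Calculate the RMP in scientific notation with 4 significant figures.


Computing RMP for 8 loci:
Locus 1: 2 * 0.097 * 0.903 = 0.175182
Locus 2: 2 * 0.081 * 0.919 = 0.148878
Locus 3: 2 * 0.039 * 0.961 = 0.074958
Locus 4: 2 * 0.182 * 0.818 = 0.297752
Locus 5: 2 * 0.075 * 0.925 = 0.13875
Locus 6: 2 * 0.142 * 0.858 = 0.243672
Locus 7: 2 * 0.02 * 0.98 = 0.0392
Locus 8: 2 * 0.113 * 0.887 = 0.200462
RMP = 1.546e-07

1.546e-07


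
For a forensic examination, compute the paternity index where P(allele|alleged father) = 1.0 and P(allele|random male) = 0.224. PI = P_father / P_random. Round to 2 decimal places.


Paternity Index calculation:
PI = P(allele|father) / P(allele|random)
PI = 1.0 / 0.224
PI = 4.46

4.46


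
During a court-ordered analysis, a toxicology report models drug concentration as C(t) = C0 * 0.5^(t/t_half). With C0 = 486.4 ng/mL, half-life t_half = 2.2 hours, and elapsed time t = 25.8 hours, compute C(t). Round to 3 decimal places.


Drug concentration decay:
Number of half-lives = t / t_half = 25.8 / 2.2 = 11.727273
Decay factor = 0.5^11.727273 = 0.00029494
C(t) = 486.4 * 0.00029494 = 0.143 ng/mL

0.143


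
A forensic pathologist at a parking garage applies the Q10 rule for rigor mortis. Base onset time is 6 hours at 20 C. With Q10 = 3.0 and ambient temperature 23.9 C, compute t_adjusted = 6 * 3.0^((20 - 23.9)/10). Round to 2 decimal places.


Rigor mortis time adjustment:
Exponent = (T_ref - T_actual) / 10 = (20 - 23.9) / 10 = -0.39
Q10 factor = 3.0^-0.39 = 0.65151
t_adjusted = 6 * 0.65151 = 3.91 hours

3.91


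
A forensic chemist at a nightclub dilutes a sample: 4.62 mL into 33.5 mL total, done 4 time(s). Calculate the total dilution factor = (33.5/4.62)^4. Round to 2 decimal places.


Dilution factor calculation:
Single dilution = V_total / V_sample = 33.5 / 4.62 ≈ 7.251082
Number of dilutions = 4
Total DF = (33.5 / 4.62)^4 (full precision, rounded at the end) = 2764.47

2764.47


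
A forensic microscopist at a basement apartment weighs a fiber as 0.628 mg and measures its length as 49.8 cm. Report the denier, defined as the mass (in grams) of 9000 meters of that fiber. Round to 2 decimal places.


Denier calculation:
Mass in grams = 0.628 mg / 1000 = 0.000628 g
Length in meters = 49.8 cm / 100 = 0.498 m
Linear density = mass / length = 0.000628 / 0.498 = 0.00126104 g/m
Denier = (g/m) * 9000 = 0.00126104 * 9000 = 11.35

11.35


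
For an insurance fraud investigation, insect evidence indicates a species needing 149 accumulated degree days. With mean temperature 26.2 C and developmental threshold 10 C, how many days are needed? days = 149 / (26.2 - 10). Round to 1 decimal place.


Insect development time:
Effective temperature = avg_temp - T_base = 26.2 - 10 = 16.2 C
Days = ADD / effective_temp = 149 / 16.2 = 9.2 days

9.2


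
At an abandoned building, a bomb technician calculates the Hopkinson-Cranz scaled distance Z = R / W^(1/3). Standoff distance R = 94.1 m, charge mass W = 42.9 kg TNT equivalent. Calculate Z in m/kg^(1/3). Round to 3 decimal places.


Scaled distance calculation:
W^(1/3) = 42.9^(1/3) = 3.50068
Z = R / W^(1/3) = 94.1 / 3.50068
Z = 26.880 m/kg^(1/3)

26.880


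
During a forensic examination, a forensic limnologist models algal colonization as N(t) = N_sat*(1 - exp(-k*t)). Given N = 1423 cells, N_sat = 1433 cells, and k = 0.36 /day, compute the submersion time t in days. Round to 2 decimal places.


PMSI from diatom colonization curve:
N / N_sat = 1423 / 1433 = 0.993022
1 - N/N_sat = 0.006978
ln(1 - N/N_sat) = -4.964993
t = -ln(1 - N/N_sat) / k = -(-4.964993) / 0.36 = 13.79 days

13.79


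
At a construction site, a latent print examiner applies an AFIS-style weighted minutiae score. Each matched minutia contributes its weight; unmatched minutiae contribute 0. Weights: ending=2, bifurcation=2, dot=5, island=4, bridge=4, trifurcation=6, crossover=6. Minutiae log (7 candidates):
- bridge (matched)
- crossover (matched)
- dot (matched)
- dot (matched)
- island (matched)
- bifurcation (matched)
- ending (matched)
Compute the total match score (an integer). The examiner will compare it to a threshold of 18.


Weighted minutiae match score:
  bridge: matched, +4 (running total 4)
  crossover: matched, +6 (running total 10)
  dot: matched, +5 (running total 15)
  dot: matched, +5 (running total 20)
  island: matched, +4 (running total 24)
  bifurcation: matched, +2 (running total 26)
  ending: matched, +2 (running total 28)
Total score = 28
Threshold = 18; verdict = identification

28


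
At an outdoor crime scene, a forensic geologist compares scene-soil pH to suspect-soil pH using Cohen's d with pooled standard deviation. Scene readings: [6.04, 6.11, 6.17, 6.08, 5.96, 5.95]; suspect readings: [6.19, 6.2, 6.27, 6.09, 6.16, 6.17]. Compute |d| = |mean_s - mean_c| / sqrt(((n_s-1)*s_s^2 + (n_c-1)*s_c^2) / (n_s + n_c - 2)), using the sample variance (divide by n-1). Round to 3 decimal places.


Pooled-variance Cohen's d for soil pH comparison:
Scene mean = 36.31 / 6 = 6.051667
Suspect mean = 37.08 / 6 = 6.18
Scene sample variance s_s^2 = 0.007417
Suspect sample variance s_c^2 = 0.00344
Pooled variance = ((n_s-1)*s_s^2 + (n_c-1)*s_c^2) / (n_s + n_c - 2) = 0.005428
Pooled SD = sqrt(0.005428) = 0.073675
Mean difference = -0.128333
|d| = |-0.128333| / 0.073675 = 1.742

1.742


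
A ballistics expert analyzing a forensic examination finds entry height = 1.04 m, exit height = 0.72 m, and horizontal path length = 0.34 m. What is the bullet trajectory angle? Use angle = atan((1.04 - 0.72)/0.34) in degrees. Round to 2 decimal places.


Bullet trajectory angle:
Height difference = 1.04 - 0.72 = 0.32 m
angle = atan(0.32 / 0.34)
angle = atan(0.941176)
angle = 43.26 degrees

43.26


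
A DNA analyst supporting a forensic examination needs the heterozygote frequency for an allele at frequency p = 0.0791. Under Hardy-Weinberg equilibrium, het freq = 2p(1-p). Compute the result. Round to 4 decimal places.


Hardy-Weinberg heterozygote frequency:
q = 1 - p = 1 - 0.0791 = 0.9209
2pq = 2 * 0.0791 * 0.9209 = 0.1457

0.1457


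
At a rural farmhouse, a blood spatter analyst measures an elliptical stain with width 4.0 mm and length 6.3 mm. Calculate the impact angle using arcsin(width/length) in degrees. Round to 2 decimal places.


Blood spatter impact angle calculation:
width / length = 4.0 / 6.3 = 0.634921
angle = arcsin(0.634921)
angle = 39.41 degrees

39.41


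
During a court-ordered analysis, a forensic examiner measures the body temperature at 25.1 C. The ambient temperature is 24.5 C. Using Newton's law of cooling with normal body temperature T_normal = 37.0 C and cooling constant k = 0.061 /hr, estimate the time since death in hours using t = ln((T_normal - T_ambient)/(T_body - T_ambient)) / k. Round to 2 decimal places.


Using Newton's law of cooling:
t = ln((T_normal - T_ambient) / (T_body - T_ambient)) / k
T_normal - T_ambient = 12.5
T_body - T_ambient = 0.6
Ratio = 20.833333
ln(ratio) = 3.036554
t = 3.036554 / 0.061 = 49.78 hours

49.78


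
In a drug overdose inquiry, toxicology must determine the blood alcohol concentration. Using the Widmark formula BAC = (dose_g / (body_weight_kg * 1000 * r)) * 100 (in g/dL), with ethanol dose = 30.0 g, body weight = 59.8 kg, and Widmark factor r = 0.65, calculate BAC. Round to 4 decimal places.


Applying the Widmark formula:
BAC = (dose_g / (body_wt * 1000 * r)) * 100
Denominator = 59.8 * 1000 * 0.65 = 38870
BAC = (30.0 / 38870) * 100
BAC = 0.0772 g/dL

0.0772


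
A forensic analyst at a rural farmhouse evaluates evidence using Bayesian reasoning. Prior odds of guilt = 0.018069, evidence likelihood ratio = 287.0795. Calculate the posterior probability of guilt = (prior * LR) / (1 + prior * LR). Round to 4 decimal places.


Bayesian evidence evaluation:
Posterior odds = prior_odds * LR = 0.018069 * 287.0795 = 5.187239
Posterior probability = posterior_odds / (1 + posterior_odds)
= 5.187239 / (1 + 5.187239)
= 5.187239 / 6.187239
= 0.8384

0.8384


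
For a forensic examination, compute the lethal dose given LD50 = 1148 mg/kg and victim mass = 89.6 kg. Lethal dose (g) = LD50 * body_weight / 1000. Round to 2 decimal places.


Lethal dose calculation:
Lethal dose = LD50 * body_weight / 1000
= 1148 * 89.6 / 1000
= 102860.8 / 1000
= 102.86 g

102.86


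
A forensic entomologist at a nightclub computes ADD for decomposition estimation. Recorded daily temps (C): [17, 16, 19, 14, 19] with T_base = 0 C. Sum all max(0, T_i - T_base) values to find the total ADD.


Computing ADD day by day:
Day 1: max(0, 17 - 0) = 17
Day 2: max(0, 16 - 0) = 16
Day 3: max(0, 19 - 0) = 19
Day 4: max(0, 14 - 0) = 14
Day 5: max(0, 19 - 0) = 19
Total ADD = 85

85


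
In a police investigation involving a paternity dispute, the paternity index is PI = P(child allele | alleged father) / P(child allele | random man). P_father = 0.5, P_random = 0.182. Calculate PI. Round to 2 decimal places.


Paternity Index calculation:
PI = P(allele|father) / P(allele|random)
PI = 0.5 / 0.182
PI = 2.75

2.75


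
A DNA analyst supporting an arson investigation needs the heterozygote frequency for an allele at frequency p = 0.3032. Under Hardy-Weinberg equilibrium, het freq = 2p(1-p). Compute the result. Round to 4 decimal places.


Hardy-Weinberg heterozygote frequency:
q = 1 - p = 1 - 0.3032 = 0.6968
2pq = 2 * 0.3032 * 0.6968 = 0.4225

0.4225


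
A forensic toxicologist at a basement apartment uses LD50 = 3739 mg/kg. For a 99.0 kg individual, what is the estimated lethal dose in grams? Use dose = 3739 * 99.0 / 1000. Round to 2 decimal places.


Lethal dose calculation:
Lethal dose = LD50 * body_weight / 1000
= 3739 * 99.0 / 1000
= 370161 / 1000
= 370.16 g

370.16


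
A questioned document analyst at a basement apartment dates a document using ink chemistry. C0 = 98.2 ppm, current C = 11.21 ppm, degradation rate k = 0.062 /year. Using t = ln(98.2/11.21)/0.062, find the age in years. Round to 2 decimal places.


Document age estimation:
C0/C = 98.2 / 11.21 = 8.760036
ln(C0/C) = 2.1702
t = 2.1702 / 0.062 = 35.00 years

35.00


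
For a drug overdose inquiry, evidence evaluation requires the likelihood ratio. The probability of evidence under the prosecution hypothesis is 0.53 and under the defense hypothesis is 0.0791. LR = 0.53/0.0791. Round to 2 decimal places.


Likelihood ratio calculation:
LR = P(E|Hp) / P(E|Hd)
LR = 0.53 / 0.0791
LR = 6.70

6.70


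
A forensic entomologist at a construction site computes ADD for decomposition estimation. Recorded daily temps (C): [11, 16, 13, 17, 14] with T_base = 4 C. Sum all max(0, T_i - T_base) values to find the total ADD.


Computing ADD day by day:
Day 1: max(0, 11 - 4) = 7
Day 2: max(0, 16 - 4) = 12
Day 3: max(0, 13 - 4) = 9
Day 4: max(0, 17 - 4) = 13
Day 5: max(0, 14 - 4) = 10
Total ADD = 51

51


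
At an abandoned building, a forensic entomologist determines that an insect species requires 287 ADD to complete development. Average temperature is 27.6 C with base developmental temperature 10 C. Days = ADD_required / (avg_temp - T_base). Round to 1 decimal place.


Insect development time:
Effective temperature = avg_temp - T_base = 27.6 - 10 = 17.6 C
Days = ADD / effective_temp = 287 / 17.6 = 16.3 days

16.3


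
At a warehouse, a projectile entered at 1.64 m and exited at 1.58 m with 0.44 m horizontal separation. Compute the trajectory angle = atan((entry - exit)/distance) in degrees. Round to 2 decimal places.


Bullet trajectory angle:
Height difference = 1.64 - 1.58 = 0.06 m
angle = atan(0.06 / 0.44)
angle = atan(0.136364)
angle = 7.77 degrees

7.77


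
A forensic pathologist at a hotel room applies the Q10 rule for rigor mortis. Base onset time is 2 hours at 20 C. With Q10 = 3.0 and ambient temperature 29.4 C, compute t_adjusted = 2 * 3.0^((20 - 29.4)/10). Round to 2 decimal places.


Rigor mortis time adjustment:
Exponent = (T_ref - T_actual) / 10 = (20 - 29.4) / 10 = -0.94
Q10 factor = 3.0^-0.94 = 0.35605
t_adjusted = 2 * 0.35605 = 0.71 hours

0.71


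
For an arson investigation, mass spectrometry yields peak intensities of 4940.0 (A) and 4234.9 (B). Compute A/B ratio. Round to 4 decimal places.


Spectral peak ratio:
Peak A = 4940.0 counts
Peak B = 4234.9 counts
Ratio = 4940.0 / 4234.9 = 1.1665

1.1665


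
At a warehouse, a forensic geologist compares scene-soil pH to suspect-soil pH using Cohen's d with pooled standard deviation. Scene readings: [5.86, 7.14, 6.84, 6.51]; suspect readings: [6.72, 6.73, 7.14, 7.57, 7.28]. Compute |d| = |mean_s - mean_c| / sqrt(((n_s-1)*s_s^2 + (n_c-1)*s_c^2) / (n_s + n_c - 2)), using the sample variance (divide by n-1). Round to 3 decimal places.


Pooled-variance Cohen's d for soil pH comparison:
Scene mean = 26.35 / 4 = 6.5875
Suspect mean = 35.44 / 5 = 7.088
Scene sample variance s_s^2 = 0.301425
Suspect sample variance s_c^2 = 0.13387
Pooled variance = ((n_s-1)*s_s^2 + (n_c-1)*s_c^2) / (n_s + n_c - 2) = 0.205679
Pooled SD = sqrt(0.205679) = 0.453518
Mean difference = -0.5005
|d| = |-0.5005| / 0.453518 = 1.104

1.104


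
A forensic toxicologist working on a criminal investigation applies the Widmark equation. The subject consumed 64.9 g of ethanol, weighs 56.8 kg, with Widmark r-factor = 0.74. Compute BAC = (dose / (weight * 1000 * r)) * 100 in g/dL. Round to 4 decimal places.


Applying the Widmark formula:
BAC = (dose_g / (body_wt * 1000 * r)) * 100
Denominator = 56.8 * 1000 * 0.74 = 42032
BAC = (64.9 / 42032) * 100
BAC = 0.1544 g/dL

0.1544


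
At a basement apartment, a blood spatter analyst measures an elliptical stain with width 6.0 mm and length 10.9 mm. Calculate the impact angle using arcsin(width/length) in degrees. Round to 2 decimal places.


Blood spatter impact angle calculation:
width / length = 6.0 / 10.9 = 0.550459
angle = arcsin(0.550459)
angle = 33.40 degrees

33.40


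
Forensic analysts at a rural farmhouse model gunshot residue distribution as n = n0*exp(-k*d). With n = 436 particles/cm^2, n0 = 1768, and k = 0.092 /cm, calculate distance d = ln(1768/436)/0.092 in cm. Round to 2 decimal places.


GSR distance calculation:
n0/n = 1768 / 436 = 4.055046
ln(n0/n) = 1.399962
d = 1.399962 / 0.092 = 15.22 cm

15.22


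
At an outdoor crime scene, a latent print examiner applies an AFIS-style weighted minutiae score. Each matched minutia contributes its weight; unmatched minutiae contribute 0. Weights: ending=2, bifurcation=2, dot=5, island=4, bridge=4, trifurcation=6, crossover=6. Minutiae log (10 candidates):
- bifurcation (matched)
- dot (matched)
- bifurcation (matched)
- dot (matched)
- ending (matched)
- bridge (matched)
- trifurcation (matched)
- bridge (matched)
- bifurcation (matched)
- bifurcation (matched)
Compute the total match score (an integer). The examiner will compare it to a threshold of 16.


Weighted minutiae match score:
  bifurcation: matched, +2 (running total 2)
  dot: matched, +5 (running total 7)
  bifurcation: matched, +2 (running total 9)
  dot: matched, +5 (running total 14)
  ending: matched, +2 (running total 16)
  bridge: matched, +4 (running total 20)
  trifurcation: matched, +6 (running total 26)
  bridge: matched, +4 (running total 30)
  bifurcation: matched, +2 (running total 32)
  bifurcation: matched, +2 (running total 34)
Total score = 34
Threshold = 16; verdict = identification

34


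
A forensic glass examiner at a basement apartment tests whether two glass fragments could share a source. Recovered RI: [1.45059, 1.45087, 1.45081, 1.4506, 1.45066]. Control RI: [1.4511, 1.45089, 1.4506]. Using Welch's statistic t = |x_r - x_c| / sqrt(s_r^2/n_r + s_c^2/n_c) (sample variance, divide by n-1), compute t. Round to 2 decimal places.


Welch's t-criterion for glass RI comparison:
Recovered mean = sum / n_r = 7.25353 / 5 = 1.450706
Control mean = sum / n_c = 4.35259 / 3 = 1.4508633
Recovered sample variance s_r^2 = 1.613e-08
Control sample variance s_c^2 = 6.30333e-08
Welch SE (unpooled) = sqrt(s_r^2/n_r + s_c^2/n_c) = sqrt(3.226e-09 + 2.10111e-08) = sqrt(2.42371e-08) = 0.000155683
|mean_r - mean_c| = 0.000157333
t = 0.000157333 / 0.000155683 = 1.01

1.01


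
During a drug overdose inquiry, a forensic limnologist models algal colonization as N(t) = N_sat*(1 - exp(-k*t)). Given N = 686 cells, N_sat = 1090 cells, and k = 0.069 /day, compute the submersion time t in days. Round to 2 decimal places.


PMSI from diatom colonization curve:
N / N_sat = 686 / 1090 = 0.629358
1 - N/N_sat = 0.370642
ln(1 - N/N_sat) = -0.992519
t = -ln(1 - N/N_sat) / k = -(-0.992519) / 0.069 = 14.38 days

14.38


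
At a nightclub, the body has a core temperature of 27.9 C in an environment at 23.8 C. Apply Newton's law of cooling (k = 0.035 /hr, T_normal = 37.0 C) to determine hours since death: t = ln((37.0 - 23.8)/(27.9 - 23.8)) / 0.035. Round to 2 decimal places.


Using Newton's law of cooling:
t = ln((T_normal - T_ambient) / (T_body - T_ambient)) / k
T_normal - T_ambient = 13.2
T_body - T_ambient = 4.1
Ratio = 3.219512
ln(ratio) = 1.16923
t = 1.16923 / 0.035 = 33.41 hours

33.41


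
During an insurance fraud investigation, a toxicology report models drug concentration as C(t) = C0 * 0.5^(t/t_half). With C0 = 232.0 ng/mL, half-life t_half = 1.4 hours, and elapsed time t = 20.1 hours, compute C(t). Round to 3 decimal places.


Drug concentration decay:
Number of half-lives = t / t_half = 20.1 / 1.4 = 14.357143
Decay factor = 0.5^14.357143 = 0.00004765
C(t) = 232.0 * 0.00004765 = 0.011 ng/mL

0.011


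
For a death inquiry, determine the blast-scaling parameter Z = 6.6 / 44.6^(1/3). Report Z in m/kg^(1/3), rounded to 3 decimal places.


Scaled distance calculation:
W^(1/3) = 44.6^(1/3) = 3.546323
Z = R / W^(1/3) = 6.6 / 3.546323
Z = 1.861 m/kg^(1/3)

1.861


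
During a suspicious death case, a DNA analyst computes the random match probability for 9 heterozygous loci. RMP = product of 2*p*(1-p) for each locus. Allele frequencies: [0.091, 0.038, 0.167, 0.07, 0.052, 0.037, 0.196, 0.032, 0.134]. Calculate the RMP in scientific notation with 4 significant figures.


Computing RMP for 9 loci:
Locus 1: 2 * 0.091 * 0.909 = 0.165438
Locus 2: 2 * 0.038 * 0.962 = 0.073112
Locus 3: 2 * 0.167 * 0.833 = 0.278222
Locus 4: 2 * 0.07 * 0.93 = 0.1302
Locus 5: 2 * 0.052 * 0.948 = 0.098592
Locus 6: 2 * 0.037 * 0.963 = 0.071262
Locus 7: 2 * 0.196 * 0.804 = 0.315168
Locus 8: 2 * 0.032 * 0.968 = 0.061952
Locus 9: 2 * 0.134 * 0.866 = 0.232088
RMP = 1.395e-08

1.395e-08


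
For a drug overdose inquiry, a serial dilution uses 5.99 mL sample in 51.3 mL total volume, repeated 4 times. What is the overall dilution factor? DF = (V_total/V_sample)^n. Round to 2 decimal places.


Dilution factor calculation:
Single dilution = V_total / V_sample = 51.3 / 5.99 ≈ 8.564274
Number of dilutions = 4
Total DF = (51.3 / 5.99)^4 (full precision, rounded at the end) = 5379.75

5379.75


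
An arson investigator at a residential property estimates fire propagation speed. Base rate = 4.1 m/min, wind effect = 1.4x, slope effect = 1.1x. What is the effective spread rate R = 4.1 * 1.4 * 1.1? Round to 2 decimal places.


Fire spread rate calculation:
R = R0 * wind_factor * slope_factor
= 4.1 * 1.4 * 1.1
= 5.74 * 1.1
= 6.31 m/min

6.31


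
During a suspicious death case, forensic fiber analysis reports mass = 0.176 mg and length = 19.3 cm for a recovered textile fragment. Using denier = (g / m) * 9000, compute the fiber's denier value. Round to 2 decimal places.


Denier calculation:
Mass in grams = 0.176 mg / 1000 = 0.000176 g
Length in meters = 19.3 cm / 100 = 0.193 m
Linear density = mass / length = 0.000176 / 0.193 = 0.00091192 g/m
Denier = (g/m) * 9000 = 0.00091192 * 9000 = 8.21

8.21


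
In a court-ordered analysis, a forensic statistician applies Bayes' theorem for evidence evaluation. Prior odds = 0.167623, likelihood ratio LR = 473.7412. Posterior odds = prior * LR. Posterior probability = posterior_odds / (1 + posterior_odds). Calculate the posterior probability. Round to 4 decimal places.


Bayesian evidence evaluation:
Posterior odds = prior_odds * LR = 0.167623 * 473.7412 = 79.40992
Posterior probability = posterior_odds / (1 + posterior_odds)
= 79.40992 / (1 + 79.40992)
= 79.40992 / 80.40992
= 0.9876

0.9876


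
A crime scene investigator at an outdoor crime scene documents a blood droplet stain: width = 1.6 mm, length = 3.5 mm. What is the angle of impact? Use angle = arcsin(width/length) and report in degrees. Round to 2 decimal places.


Blood spatter impact angle calculation:
width / length = 1.6 / 3.5 = 0.457143
angle = arcsin(0.457143)
angle = 27.20 degrees

27.20


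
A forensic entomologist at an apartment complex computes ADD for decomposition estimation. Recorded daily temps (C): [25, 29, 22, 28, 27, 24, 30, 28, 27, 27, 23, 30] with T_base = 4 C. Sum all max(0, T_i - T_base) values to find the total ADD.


Computing ADD day by day:
Day 1: max(0, 25 - 4) = 21
Day 2: max(0, 29 - 4) = 25
Day 3: max(0, 22 - 4) = 18
Day 4: max(0, 28 - 4) = 24
Day 5: max(0, 27 - 4) = 23
Day 6: max(0, 24 - 4) = 20
Day 7: max(0, 30 - 4) = 26
Day 8: max(0, 28 - 4) = 24
Day 9: max(0, 27 - 4) = 23
Day 10: max(0, 27 - 4) = 23
Day 11: max(0, 23 - 4) = 19
Day 12: max(0, 30 - 4) = 26
Total ADD = 272

272


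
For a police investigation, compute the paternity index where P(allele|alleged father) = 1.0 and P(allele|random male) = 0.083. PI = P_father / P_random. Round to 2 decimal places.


Paternity Index calculation:
PI = P(allele|father) / P(allele|random)
PI = 1.0 / 0.083
PI = 12.05

12.05


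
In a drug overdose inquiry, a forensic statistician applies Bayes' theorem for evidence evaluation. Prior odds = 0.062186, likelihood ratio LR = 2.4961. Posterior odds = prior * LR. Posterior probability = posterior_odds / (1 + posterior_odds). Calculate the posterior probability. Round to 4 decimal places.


Bayesian evidence evaluation:
Posterior odds = prior_odds * LR = 0.062186 * 2.4961 = 0.1552225
Posterior probability = posterior_odds / (1 + posterior_odds)
= 0.1552225 / (1 + 0.1552225)
= 0.1552225 / 1.1552225
= 0.1344

0.1344


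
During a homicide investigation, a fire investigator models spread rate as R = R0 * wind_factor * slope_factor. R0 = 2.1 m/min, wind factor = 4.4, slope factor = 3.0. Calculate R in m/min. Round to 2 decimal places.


Fire spread rate calculation:
R = R0 * wind_factor * slope_factor
= 2.1 * 4.4 * 3.0
= 9.24 * 3.0
= 27.72 m/min

27.72


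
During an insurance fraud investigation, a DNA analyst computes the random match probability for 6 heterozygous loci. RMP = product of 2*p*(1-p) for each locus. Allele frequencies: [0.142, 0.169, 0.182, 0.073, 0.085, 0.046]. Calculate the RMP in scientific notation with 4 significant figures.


Computing RMP for 6 loci:
Locus 1: 2 * 0.142 * 0.858 = 0.243672
Locus 2: 2 * 0.169 * 0.831 = 0.280878
Locus 3: 2 * 0.182 * 0.818 = 0.297752
Locus 4: 2 * 0.073 * 0.927 = 0.135342
Locus 5: 2 * 0.085 * 0.915 = 0.15555
Locus 6: 2 * 0.046 * 0.954 = 0.087768
RMP = 3.765e-05

3.765e-05


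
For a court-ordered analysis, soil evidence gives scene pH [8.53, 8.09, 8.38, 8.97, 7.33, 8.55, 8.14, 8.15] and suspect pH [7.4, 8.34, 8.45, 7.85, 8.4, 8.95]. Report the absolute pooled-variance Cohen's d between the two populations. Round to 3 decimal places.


Pooled-variance Cohen's d for soil pH comparison:
Scene mean = 66.14 / 8 = 8.2675
Suspect mean = 49.39 / 6 = 8.231667
Scene sample variance s_s^2 = 0.227907
Suspect sample variance s_c^2 = 0.288217
Pooled variance = ((n_s-1)*s_s^2 + (n_c-1)*s_c^2) / (n_s + n_c - 2) = 0.253036
Pooled SD = sqrt(0.253036) = 0.503027
Mean difference = 0.035833
|d| = |0.035833| / 0.503027 = 0.071

0.071


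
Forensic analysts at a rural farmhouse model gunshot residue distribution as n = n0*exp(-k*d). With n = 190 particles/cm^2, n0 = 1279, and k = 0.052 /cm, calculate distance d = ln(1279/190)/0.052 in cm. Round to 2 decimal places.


GSR distance calculation:
n0/n = 1279 / 190 = 6.731579
ln(n0/n) = 1.90681
d = 1.90681 / 0.052 = 36.67 cm

36.67


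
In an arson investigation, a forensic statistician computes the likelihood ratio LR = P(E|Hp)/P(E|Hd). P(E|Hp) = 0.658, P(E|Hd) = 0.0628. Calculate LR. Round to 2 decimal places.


Likelihood ratio calculation:
LR = P(E|Hp) / P(E|Hd)
LR = 0.658 / 0.0628
LR = 10.48

10.48


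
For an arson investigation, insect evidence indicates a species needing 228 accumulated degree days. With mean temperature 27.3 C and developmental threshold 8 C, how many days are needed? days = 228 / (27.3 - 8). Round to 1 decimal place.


Insect development time:
Effective temperature = avg_temp - T_base = 27.3 - 8 = 19.3 C
Days = ADD / effective_temp = 228 / 19.3 = 11.8 days

11.8


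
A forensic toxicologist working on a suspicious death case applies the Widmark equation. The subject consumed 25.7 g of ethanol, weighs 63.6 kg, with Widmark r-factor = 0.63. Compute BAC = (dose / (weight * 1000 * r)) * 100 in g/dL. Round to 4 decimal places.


Applying the Widmark formula:
BAC = (dose_g / (body_wt * 1000 * r)) * 100
Denominator = 63.6 * 1000 * 0.63 = 40068
BAC = (25.7 / 40068) * 100
BAC = 0.0641 g/dL

0.0641


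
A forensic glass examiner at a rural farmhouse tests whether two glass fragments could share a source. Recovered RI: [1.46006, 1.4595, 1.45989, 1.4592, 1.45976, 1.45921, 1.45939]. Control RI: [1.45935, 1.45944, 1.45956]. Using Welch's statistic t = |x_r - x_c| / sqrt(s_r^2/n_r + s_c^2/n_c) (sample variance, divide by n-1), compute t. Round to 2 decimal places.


Welch's t-criterion for glass RI comparison:
Recovered mean = sum / n_r = 10.21701 / 7 = 1.4595729
Control mean = sum / n_c = 4.37835 / 3 = 1.45945
Recovered sample variance s_r^2 = 1.13724e-07
Control sample variance s_c^2 = 1.11e-08
Welch SE (unpooled) = sqrt(s_r^2/n_r + s_c^2/n_c) = sqrt(1.62463e-08 + 3.7e-09) = sqrt(1.99463e-08) = 0.000141231
|mean_r - mean_c| = 0.000122857
t = 0.000122857 / 0.000141231 = 0.87

0.87


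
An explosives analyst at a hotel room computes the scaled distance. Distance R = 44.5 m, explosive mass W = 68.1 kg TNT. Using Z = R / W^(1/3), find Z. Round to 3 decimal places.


Scaled distance calculation:
W^(1/3) = 68.1^(1/3) = 4.083655
Z = R / W^(1/3) = 44.5 / 4.083655
Z = 10.897 m/kg^(1/3)

10.897


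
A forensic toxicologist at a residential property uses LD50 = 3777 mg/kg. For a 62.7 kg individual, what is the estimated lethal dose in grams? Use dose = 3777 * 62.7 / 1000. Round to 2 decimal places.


Lethal dose calculation:
Lethal dose = LD50 * body_weight / 1000
= 3777 * 62.7 / 1000
= 236817.9 / 1000
= 236.82 g

236.82


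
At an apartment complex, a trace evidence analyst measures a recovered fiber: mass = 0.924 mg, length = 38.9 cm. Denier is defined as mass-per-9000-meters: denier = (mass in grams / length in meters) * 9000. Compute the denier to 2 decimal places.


Denier calculation:
Mass in grams = 0.924 mg / 1000 = 0.000924 g
Length in meters = 38.9 cm / 100 = 0.389 m
Linear density = mass / length = 0.000924 / 0.389 = 0.00237532 g/m
Denier = (g/m) * 9000 = 0.00237532 * 9000 = 21.38

21.38


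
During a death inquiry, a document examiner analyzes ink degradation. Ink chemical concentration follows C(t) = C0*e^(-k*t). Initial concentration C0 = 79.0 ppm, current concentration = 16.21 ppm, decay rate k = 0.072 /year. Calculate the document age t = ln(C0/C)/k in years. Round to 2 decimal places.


Document age estimation:
C0/C = 79.0 / 16.21 = 4.873535
ln(C0/C) = 1.58382
t = 1.58382 / 0.072 = 22.00 years

22.00


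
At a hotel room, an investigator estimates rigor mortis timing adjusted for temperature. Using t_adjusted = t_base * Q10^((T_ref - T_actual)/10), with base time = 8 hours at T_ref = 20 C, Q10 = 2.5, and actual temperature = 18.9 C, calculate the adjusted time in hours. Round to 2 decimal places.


Rigor mortis time adjustment:
Exponent = (T_ref - T_actual) / 10 = (20 - 18.9) / 10 = 0.11
Q10 factor = 2.5^0.11 = 1.10605
t_adjusted = 8 * 1.10605 = 8.85 hours

8.85


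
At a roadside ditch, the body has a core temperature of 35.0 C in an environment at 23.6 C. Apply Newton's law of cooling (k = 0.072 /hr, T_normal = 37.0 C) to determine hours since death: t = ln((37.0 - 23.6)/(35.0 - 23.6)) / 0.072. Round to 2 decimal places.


Using Newton's law of cooling:
t = ln((T_normal - T_ambient) / (T_body - T_ambient)) / k
T_normal - T_ambient = 13.4
T_body - T_ambient = 11.4
Ratio = 1.175439
ln(ratio) = 0.161642
t = 0.161642 / 0.072 = 2.25 hours

2.25


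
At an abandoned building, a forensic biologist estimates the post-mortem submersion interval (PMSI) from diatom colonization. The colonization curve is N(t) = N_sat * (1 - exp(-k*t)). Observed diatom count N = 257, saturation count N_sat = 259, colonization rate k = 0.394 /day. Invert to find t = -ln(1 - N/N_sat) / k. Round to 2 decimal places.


PMSI from diatom colonization curve:
N / N_sat = 257 / 259 = 0.992278
1 - N/N_sat = 0.007722
ln(1 - N/N_sat) = -4.863682
t = -ln(1 - N/N_sat) / k = -(-4.863682) / 0.394 = 12.34 days

12.34


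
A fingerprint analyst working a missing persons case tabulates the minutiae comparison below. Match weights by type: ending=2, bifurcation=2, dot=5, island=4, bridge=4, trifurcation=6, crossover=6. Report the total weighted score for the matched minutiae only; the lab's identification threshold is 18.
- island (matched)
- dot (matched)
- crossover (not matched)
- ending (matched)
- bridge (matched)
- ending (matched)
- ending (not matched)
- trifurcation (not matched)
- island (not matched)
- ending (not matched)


Weighted minutiae match score:
  island: matched, +4 (running total 4)
  dot: matched, +5 (running total 9)
  crossover: not matched, +0
  ending: matched, +2 (running total 11)
  bridge: matched, +4 (running total 15)
  ending: matched, +2 (running total 17)
  ending: not matched, +0
  trifurcation: not matched, +0
  island: not matched, +0
  ending: not matched, +0
Total score = 17
Threshold = 18; verdict = inconclusive

17


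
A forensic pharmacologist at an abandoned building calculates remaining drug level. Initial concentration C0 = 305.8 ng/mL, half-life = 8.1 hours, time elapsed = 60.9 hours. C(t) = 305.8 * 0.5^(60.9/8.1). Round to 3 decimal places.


Drug concentration decay:
Number of half-lives = t / t_half = 60.9 / 8.1 = 7.518519
Decay factor = 0.5^7.518519 = 0.00545381
C(t) = 305.8 * 0.00545381 = 1.668 ng/mL

1.668


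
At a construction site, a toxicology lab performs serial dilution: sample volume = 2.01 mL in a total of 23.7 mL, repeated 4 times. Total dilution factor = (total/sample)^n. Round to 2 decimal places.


Dilution factor calculation:
Single dilution = V_total / V_sample = 23.7 / 2.01 ≈ 11.791045
Number of dilutions = 4
Total DF = (23.7 / 2.01)^4 (full precision, rounded at the end) = 19328.99

19328.99


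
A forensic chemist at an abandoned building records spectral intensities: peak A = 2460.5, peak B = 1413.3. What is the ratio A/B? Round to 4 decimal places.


Spectral peak ratio:
Peak A = 2460.5 counts
Peak B = 1413.3 counts
Ratio = 2460.5 / 1413.3 = 1.7410

1.7410
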